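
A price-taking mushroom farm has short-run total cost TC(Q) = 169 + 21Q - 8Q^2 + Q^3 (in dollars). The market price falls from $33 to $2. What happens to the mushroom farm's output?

Output falls from 6 to 0 (the firm shuts down)

AVC = 21 - 8Q + Q^2, minimized at Q = 4 where min AVC = $5. MC = 21 - 16Q + 3Q^2.
At P = $33 ≥ min AVC, set P = MC on the rising branch: Q = 6.
At P = $2 < min AVC = $5, price no longer covers variable cost at any output, so the firm shuts down: Q = 0.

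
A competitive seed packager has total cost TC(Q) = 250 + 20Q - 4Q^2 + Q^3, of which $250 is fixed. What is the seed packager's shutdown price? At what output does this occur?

$16 per unit, at Q = 2

Short-run supply begins at min AVC. From VC = 20Q - 4Q^2 + Q^3, AVC = 20 - 4Q + Q^2.
dAVC/dQ = -4 + 2Q = 0 gives Q = 2. min AVC = 20 - 4·2 + 2^2 = 16.
For P < $16 the firm produces nothing.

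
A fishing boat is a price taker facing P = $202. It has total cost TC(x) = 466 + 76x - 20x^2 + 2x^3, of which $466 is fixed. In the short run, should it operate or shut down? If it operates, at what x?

Strip out fixed cost: VC = 76x - 20x^2 + 2x^3. Then AVC = 76 - 20x + 2x^2 and MC = 76 - 40x + 6x^2.
AVC is minimized where dAVC/dx = -20 + 4x = 0, at x = 5; min AVC = 76 - 20·5 + 2·5^2 = $26.
P = $202 exceeds min AVC = $26, so the firm stays open.
P = MC gives -126 - 40x + 6x^2 = 0, with roots -7/3 and 9. Take the larger (rising MC): x* = 9.
Check: AVC at x = 9 is $58 ≤ P, so revenue covers variable cost.
Profit = P·x − TC = 202·9 − 988 = $830.

Produce at x = 9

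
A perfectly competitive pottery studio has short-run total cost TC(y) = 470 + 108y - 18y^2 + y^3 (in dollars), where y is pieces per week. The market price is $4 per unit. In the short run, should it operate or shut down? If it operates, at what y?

Strip out fixed cost: VC = 108y - 18y^2 + y^3. Then AVC = 108 - 18y + y^2 and MC = 108 - 36y + 3y^2.
AVC hits its minimum where MC = AVC, at y = 9, giving min AVC = 108 - 18·9 + 9^2 = $27.
With P < min AVC ($4 < $27), every unit sold adds to the loss.
The firm minimizes its loss by shutting down and losing only its fixed cost of $470.

Shut down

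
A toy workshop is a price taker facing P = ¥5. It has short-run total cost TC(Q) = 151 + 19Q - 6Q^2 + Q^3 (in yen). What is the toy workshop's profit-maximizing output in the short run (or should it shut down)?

Shut down

From TC, MC = TC'(Q) = 19 - 12Q + 3Q^2 and AVC = VC/Q = 19 - 6Q + Q^2.
The AVC parabola has its vertex at Q = 6/2 = 3, where AVC = 19 - 6·3 + 3^2 = ¥10.
Since P = ¥5 < min AVC = ¥10, price fails to cover variable cost at any output.
Best response: produce nothing and absorb the ¥151 fixed cost.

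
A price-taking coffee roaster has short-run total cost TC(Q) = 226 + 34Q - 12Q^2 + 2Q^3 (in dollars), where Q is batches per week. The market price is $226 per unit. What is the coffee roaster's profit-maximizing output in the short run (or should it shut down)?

Strip out fixed cost: VC = 34Q - 12Q^2 + 2Q^3. Then AVC = 34 - 12Q + 2Q^2 and MC = 34 - 24Q + 6Q^2.
AVC hits its minimum where MC = AVC, at Q = 3, giving min AVC = 34 - 12·3 + 2·3^2 = $16.
Because $226 ≥ $16, revenue can cover variable cost; the firm operates.
Solving P = MC: -192 - 24Q + 6Q^2 = 0 ⇒ Q = -4 or 8. On the upward-sloping branch, Q* = 8.
Check: AVC at Q = 8 is $66 ≤ P, so revenue covers variable cost.
Profit = P·Q − TC = 226·8 − 754 = $1054.

Produce at Q = 8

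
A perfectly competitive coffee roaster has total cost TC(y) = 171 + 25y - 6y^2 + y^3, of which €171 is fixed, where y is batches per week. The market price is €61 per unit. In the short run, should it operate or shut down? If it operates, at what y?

Strip out fixed cost: VC = 25y - 6y^2 + y^3. Then AVC = 25 - 6y + y^2 and MC = 25 - 12y + 3y^2.
The AVC parabola has its vertex at y = 6/2 = 3, where AVC = 25 - 6·3 + 3^2 = €16.
Since P = €61 ≥ min AVC = €16, price covers variable cost and the firm should produce.
P = MC gives -36 - 12y + 3y^2 = 0, with roots -2 and 6. Take the larger (rising MC): y* = 6.
Check: AVC at y = 6 is €25 ≤ P, so revenue covers variable cost.
Profit = P·y − TC = 61·6 − 321 = €45.

Produce at y = 6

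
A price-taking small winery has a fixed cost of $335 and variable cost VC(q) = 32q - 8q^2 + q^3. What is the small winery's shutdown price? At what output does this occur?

$16 per unit, at q = 4

Short-run supply begins at min AVC. From VC = 32q - 8q^2 + q^3, AVC = 32 - 8q + q^2.
dAVC/dq = -8 + 2q = 0 gives q = 4. min AVC = 32 - 8·4 + 4^2 = 16.
The firm shuts down for any P below $16.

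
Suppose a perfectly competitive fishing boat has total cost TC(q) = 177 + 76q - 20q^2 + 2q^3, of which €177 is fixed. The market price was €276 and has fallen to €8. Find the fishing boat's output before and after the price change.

AVC = 76 - 20q + 2q^2, minimized at q = 5 where min AVC = €26. MC = 76 - 40q + 6q^2.
With P = €276 above the shutdown price, P = MC gives q = 10.
At P = €8 < min AVC = €26, price no longer covers variable cost at any output, so the firm shuts down: q = 0.

Output falls from 10 to 0 (the firm shuts down)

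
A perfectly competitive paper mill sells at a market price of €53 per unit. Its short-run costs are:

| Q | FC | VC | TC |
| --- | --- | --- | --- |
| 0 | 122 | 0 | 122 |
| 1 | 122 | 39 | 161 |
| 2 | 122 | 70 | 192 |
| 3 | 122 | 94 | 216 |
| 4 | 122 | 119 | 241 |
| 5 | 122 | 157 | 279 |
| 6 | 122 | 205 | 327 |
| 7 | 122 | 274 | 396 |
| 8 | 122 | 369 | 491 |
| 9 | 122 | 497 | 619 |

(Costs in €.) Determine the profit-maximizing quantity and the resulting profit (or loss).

Q = 6; profit = -€9

Compute π = P·Q − TC at each output: Q=0: -122; Q=1: -108; Q=2: -86; Q=3: -57; Q=4: -29; Q=5: -14; Q=6: -9; Q=7: -25; Q=8: -67; Q=9: -142.
Profit is maximized at Q = 6. AVC there is 205/6 = €34.17 ≤ P, so producing beats shutting down (which would give -€122).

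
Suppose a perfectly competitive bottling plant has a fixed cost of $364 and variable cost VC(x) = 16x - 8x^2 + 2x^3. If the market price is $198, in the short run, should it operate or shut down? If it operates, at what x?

Variable cost is VC = 16x - 8x^2 + 2x^3, so AVC = VC/x = 16 - 8x + 2x^2 and MC = dTC/dx = 16 - 16x + 6x^2.
The AVC parabola has its vertex at x = 8/4 = 2, where AVC = 16 - 8·2 + 2·2^2 = $8.
P = $198 exceeds min AVC = $8, so the firm stays open.
Set P = MC: 198 = 16 - 16x + 6x^2 → -182 - 16x + 6x^2 = 0. The roots are x = -13/3 and x = 7; the profit-maximizing output is on the rising part of MC, so x* = 7.
Check: AVC at x = 7 is $58 ≤ P, so revenue covers variable cost.
Profit = P·x − TC = 198·7 − 770 = $616.

Produce at x = 7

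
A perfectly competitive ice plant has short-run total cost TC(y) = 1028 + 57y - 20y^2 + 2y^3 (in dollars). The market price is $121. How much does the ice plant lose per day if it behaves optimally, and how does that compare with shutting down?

AVC = 57 - 20y + 2y^2; min AVC = $7 at y = 5. Since P = $121 ≥ min AVC, the firm produces.
MC = 57 - 40y + 6y^2. Setting P = MC and taking the root on the rising branch gives y* = 8.
TR = 121·8 = 968. TC = 1028 + 200 = 1228. Profit = 968 − 1228 = -$260.
By producing, the firm covers all variable cost plus $768 of fixed cost; shutting down would lose the full $1028.

Profit = -$260 at y = 8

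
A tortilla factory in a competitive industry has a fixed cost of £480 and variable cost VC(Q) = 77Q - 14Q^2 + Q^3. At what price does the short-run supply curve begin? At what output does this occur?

£28 per unit, at Q = 7

Short-run supply begins at min AVC. From VC = 77Q - 14Q^2 + Q^3, AVC = 77 - 14Q + Q^2.
At the minimum of AVC, MC = AVC. MC = 77 - 28Q + 3Q^2; setting MC = AVC gives 2Q^2 - 14Q = 0, so Q = 7. min AVC = 28.
The firm shuts down for any P below £28.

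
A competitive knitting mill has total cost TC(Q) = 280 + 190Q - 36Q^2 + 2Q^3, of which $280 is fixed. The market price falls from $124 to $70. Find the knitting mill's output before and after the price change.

AVC = 190 - 36Q + 2Q^2, minimized at Q = 9 where min AVC = $28. MC = 190 - 72Q + 6Q^2.
At P = $124 ≥ min AVC, set P = MC on the rising branch: Q = 11.
At P = $70 ≥ min AVC, set P = MC: Q = 10. The firm stays open but cuts output.

Output falls from 11 to 10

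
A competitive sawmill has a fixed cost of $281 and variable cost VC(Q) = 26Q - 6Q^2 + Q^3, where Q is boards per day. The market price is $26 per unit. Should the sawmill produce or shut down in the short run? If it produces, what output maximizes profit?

Produce at Q = 4

From TC, MC = TC'(Q) = 26 - 12Q + 3Q^2 and AVC = VC/Q = 26 - 6Q + Q^2.
AVC is minimized where dAVC/dQ = -6 + 2Q = 0, at Q = 3; min AVC = 26 - 6·3 + 3^2 = $17.
Because $26 ≥ $17, revenue can cover variable cost; the firm operates.
P = MC gives -12Q + 3Q^2 = 0, with roots 0 and 4. Take the larger (rising MC): Q* = 4.
Check: AVC at Q = 4 is $18 ≤ P, so revenue covers variable cost.
Profit = P·Q − TC = 26·4 − 353 = -$249, a loss, but smaller than the $281 fixed cost the firm would lose by shutting down.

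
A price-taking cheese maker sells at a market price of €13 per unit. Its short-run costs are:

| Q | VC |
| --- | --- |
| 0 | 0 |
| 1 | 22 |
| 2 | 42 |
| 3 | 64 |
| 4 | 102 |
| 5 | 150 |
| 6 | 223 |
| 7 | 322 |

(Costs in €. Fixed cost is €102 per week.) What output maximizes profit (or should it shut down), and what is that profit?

Compute π = P·Q − TC at each output: Q=0: -102; Q=1: -111; Q=2: -118; Q=3: -127; Q=4: -152; Q=5: -187; Q=6: -247; Q=7: -333.
Profit is highest at Q = 0. Equivalently, the lowest AVC in the table is 42/2 ≈ €21 at Q = 2, and P = €13 falls below it — price never covers variable cost, so the firm shuts down and loses only its fixed cost.

Q = 0 (shut down); profit = -€102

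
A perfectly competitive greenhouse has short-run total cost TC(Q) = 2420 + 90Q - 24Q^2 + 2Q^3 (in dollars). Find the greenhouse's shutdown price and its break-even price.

Shutdown price = $18; break-even price = $288

Shutdown price = min AVC. AVC = 90 - 24Q + 2Q^2, with vertex at Q = 6 and minimum $18.
ATC = 2420/Q + 90 - 24Q + 2Q^2. Setting dATC/dQ = −2420/Q^2 − 24 + 4Q = 0 gives Q = 11 (since 4·11^3 − 24·11^2 = 2420).
min ATC = 2420/11 + 90 − 24·11 + 2·11^2 = $288. That is the break-even price.
Between these two prices the firm operates at a loss; above $288 it earns a profit.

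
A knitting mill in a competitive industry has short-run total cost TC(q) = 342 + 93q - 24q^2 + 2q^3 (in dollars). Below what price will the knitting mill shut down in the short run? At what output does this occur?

The shutdown price is the minimum of AVC. VC = 93q - 24q^2 + 2q^3, so AVC = 93 - 24q + 2q^2.
dAVC/dq = -24 + 4q = 0 gives q = 6. min AVC = 93 - 24·6 + 2·6^2 = 21.
For P < $21 the firm produces nothing.

$21 per unit, at q = 6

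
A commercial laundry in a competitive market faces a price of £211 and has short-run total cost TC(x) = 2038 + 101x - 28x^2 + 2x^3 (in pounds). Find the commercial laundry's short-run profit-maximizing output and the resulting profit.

Profit = -£102 at x = 11

AVC = 101 - 28x + 2x^2 has its minimum £3 at x = 7; price £211 clears that bar, so the firm operates.
With MC = 101 - 56x + 6x^2, P = MC on the upward-sloping part at x* = 11.
TR = 211·11 = 2321. TC = 2038 + 385 = 2423. Profit = 2321 − 2423 = -£102.
That loss of £102 beats the £2038 the firm would lose by shutting down; producing recovers £1936 of fixed cost.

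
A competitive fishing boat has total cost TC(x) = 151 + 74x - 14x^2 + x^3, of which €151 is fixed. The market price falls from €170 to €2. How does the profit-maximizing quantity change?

AVC = 74 - 14x + x^2, minimized at x = 7 where min AVC = €25. MC = 74 - 28x + 3x^2.
At P = €170 ≥ min AVC, set P = MC on the rising branch: x = 12.
At P = €2 < min AVC = €25, price no longer covers variable cost at any output, so the firm shuts down: x = 0.

Output falls from 12 to 0 (the firm shuts down)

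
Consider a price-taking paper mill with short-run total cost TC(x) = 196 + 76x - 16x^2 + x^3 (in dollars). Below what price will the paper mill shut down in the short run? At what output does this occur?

The shutdown price is the minimum of AVC. VC = 76x - 16x^2 + x^3, so AVC = 76 - 16x + x^2.
dAVC/dx = -16 + 2x = 0 gives x = 8. min AVC = 76 - 16·8 + 8^2 = 12.
For P < $12 the firm produces nothing.

$12 per unit, at x = 8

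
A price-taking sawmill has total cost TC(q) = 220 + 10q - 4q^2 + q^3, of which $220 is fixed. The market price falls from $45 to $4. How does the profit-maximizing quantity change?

Output falls from 5 to 0 (the firm shuts down)

AVC = 10 - 4q + q^2, minimized at q = 2 where min AVC = $6. MC = 10 - 8q + 3q^2.
At P = $45 ≥ min AVC, set P = MC on the rising branch: q = 5.
At P = $4 < min AVC = $6, price no longer covers variable cost at any output, so the firm shuts down: q = 0.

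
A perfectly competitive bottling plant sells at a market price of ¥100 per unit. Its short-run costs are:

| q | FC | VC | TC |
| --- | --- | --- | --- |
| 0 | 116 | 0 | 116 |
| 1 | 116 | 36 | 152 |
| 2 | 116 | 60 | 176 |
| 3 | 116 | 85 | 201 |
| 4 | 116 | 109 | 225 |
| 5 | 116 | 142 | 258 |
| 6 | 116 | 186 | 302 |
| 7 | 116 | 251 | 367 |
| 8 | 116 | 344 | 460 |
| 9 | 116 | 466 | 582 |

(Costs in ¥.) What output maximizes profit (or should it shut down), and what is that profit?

Profit at each row (π = 100q − TC): q=0: -116; q=1: -52; q=2: 24; q=3: 99; q=4: 175; q=5: 242; q=6: 298; q=7: 333; q=8: 340; q=9: 318.
Profit is maximized at q = 8. AVC there is 344/8 = ¥43 ≤ P, so producing beats shutting down (which would give -¥116).

q = 8; profit = ¥340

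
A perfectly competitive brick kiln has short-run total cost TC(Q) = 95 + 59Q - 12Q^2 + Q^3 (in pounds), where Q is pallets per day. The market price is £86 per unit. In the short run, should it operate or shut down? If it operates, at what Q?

Produce at Q = 9

From TC, MC = TC'(Q) = 59 - 24Q + 3Q^2 and AVC = VC/Q = 59 - 12Q + Q^2.
The AVC parabola has its vertex at Q = 12/2 = 6, where AVC = 59 - 12·6 + 6^2 = £23.
Because £86 ≥ £23, revenue can cover variable cost; the firm operates.
Solving P = MC: -27 - 24Q + 3Q^2 = 0 ⇒ Q = -1 or 9. On the upward-sloping branch, Q* = 9.
Check: AVC at Q = 9 is £32 ≤ P, so revenue covers variable cost.
Profit = P·Q − TC = 86·9 − 383 = £391.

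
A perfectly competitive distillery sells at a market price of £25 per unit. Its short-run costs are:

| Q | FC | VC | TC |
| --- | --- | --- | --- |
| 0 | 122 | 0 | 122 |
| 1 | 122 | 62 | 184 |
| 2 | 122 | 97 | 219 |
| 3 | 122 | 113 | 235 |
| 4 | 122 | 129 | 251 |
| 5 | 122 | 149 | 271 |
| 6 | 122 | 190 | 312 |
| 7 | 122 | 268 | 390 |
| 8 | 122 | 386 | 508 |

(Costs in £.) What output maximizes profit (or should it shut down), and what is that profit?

Q = 0 (shut down); profit = -£122

Profit at each row (π = 25Q − TC): Q=0: -122; Q=1: -159; Q=2: -169; Q=3: -160; Q=4: -151; Q=5: -146; Q=6: -162; Q=7: -215; Q=8: -308.
Profit is highest at Q = 0. Equivalently, the lowest AVC in the table is 149/5 ≈ £29.80 at Q = 5, and P = £25 falls below it — price never covers variable cost, so the firm shuts down and loses only its fixed cost.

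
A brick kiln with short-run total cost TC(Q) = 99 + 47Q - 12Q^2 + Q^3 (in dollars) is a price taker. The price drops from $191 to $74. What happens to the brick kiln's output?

Output falls from 12 to 9

AVC = 47 - 12Q + Q^2, minimized at Q = 6 where min AVC = $11. MC = 47 - 24Q + 3Q^2.
At P = $191 ≥ min AVC, set P = MC on the rising branch: Q = 12.
At P = $74 ≥ min AVC, set P = MC: Q = 9. The firm stays open but cuts output.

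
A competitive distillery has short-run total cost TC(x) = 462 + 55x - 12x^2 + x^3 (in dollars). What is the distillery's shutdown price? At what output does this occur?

The firm shuts down when price falls below the minimum of average variable cost. AVC = VC/x = 55 - 12x + x^2.
At the minimum of AVC, MC = AVC. MC = 55 - 24x + 3x^2; setting MC = AVC gives 2x^2 - 12x = 0, so x = 6. min AVC = 19.
So the shutdown price is $19.

$19 per unit, at x = 6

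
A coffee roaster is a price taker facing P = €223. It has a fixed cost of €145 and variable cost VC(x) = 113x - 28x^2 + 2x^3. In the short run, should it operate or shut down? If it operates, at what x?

Strip out fixed cost: VC = 113x - 28x^2 + 2x^3. Then AVC = 113 - 28x + 2x^2 and MC = 113 - 56x + 6x^2.
AVC is minimized where dAVC/dx = -28 + 4x = 0, at x = 7; min AVC = 113 - 28·7 + 2·7^2 = €15.
P = €223 exceeds min AVC = €15, so the firm stays open.
Solving P = MC: -110 - 56x + 6x^2 = 0 ⇒ x = -5/3 or 11. On the upward-sloping branch, x* = 11.
Check: AVC at x = 11 is €47 ≤ P, so revenue covers variable cost.
Profit = P·x − TC = 223·11 − 662 = €1791.

Produce at x = 11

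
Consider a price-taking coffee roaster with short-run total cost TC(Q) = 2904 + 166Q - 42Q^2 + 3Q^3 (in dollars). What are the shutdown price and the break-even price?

Shutdown price = $19; break-even price = $331

AVC = 166 - 42Q + 3Q^2; minimized at Q = 7, giving min AVC = $19. That is the shutdown price.
ATC = 2904/Q + 166 - 42Q + 3Q^2. Setting dATC/dQ = −2904/Q^2 − 42 + 6Q = 0 gives Q = 11 (since 6·11^3 − 42·11^2 = 2904).
min ATC = 2904/11 + 166 − 42·11 + 3·11^2 = $331. That is the break-even price.
For $19 ≤ P < $331 the firm produces at a loss; below $19 it shuts down.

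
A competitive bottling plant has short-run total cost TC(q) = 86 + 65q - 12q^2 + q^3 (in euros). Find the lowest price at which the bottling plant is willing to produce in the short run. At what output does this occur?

The shutdown price is the minimum of AVC. VC = 65q - 12q^2 + q^3, so AVC = 65 - 12q + q^2.
At the minimum of AVC, MC = AVC. MC = 65 - 24q + 3q^2; setting MC = AVC gives 2q^2 - 12q = 0, so q = 6. min AVC = 29.
So the shutdown price is €29.

€29 per unit, at q = 6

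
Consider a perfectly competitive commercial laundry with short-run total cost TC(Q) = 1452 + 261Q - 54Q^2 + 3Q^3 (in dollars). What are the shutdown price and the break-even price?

Shutdown price = $18; break-even price = $162

Shutdown price = min AVC. AVC = 261 - 54Q + 3Q^2, with vertex at Q = 9 and minimum $18.
ATC = 1452/Q + 261 - 54Q + 3Q^2. Setting dATC/dQ = −1452/Q^2 − 54 + 6Q = 0 gives Q = 11 (since 6·11^3 − 54·11^2 = 1452).
min ATC = 1452/11 + 261 − 54·11 + 3·11^2 = $162. That is the break-even price.
Between these two prices the firm operates at a loss; above $162 it earns a profit.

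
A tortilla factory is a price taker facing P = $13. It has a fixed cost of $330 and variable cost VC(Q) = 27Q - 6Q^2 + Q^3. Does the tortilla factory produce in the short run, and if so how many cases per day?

Shut down

Strip out fixed cost: VC = 27Q - 6Q^2 + Q^3. Then AVC = 27 - 6Q + Q^2 and MC = 27 - 12Q + 3Q^2.
AVC is minimized where dAVC/dQ = -6 + 2Q = 0, at Q = 3; min AVC = 27 - 6·3 + 3^2 = $18.
P = $13 lies below min AVC = $18; no output level covers variable cost.
The firm minimizes its loss by shutting down and losing only its fixed cost of $330.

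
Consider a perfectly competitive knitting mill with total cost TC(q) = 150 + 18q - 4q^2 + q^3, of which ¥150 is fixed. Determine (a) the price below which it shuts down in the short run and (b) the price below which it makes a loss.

Shutdown price = min AVC. AVC = 18 - 4q + q^2, with vertex at q = 2 and minimum ¥14.
ATC = 150/q + 18 - 4q + q^2. Setting dATC/dq = −150/q^2 − 4 + 2q = 0 gives q = 5 (since 2·5^3 − 4·5^2 = 150).
min ATC = 150/5 + 18 − 4·5 + 5^2 = ¥53. That is the break-even price.
For ¥14 ≤ P < ¥53 the firm produces at a loss; below ¥14 it shuts down.

Shutdown price = ¥14; break-even price = ¥53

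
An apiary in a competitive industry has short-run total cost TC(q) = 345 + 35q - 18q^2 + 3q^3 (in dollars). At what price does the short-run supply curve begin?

The shutdown price is the minimum of AVC. VC = 35q - 18q^2 + 3q^3, so AVC = 35 - 18q + 3q^2.
At the minimum of AVC, MC = AVC. MC = 35 - 36q + 9q^2; setting MC = AVC gives 6q^2 - 18q = 0, so q = 3. min AVC = 8.
So the shutdown price is $8.

$8 per unit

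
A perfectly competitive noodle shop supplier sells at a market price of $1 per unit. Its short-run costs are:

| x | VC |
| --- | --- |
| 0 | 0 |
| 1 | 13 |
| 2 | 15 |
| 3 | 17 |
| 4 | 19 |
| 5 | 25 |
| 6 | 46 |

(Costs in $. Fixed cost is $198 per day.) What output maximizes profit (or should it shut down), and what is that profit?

x = 0 (shut down); profit = -$198

Tabulate TR − TC: x=0: -198; x=1: -210; x=2: -211; x=3: -212; x=4: -213; x=5: -218; x=6: -238.
Profit is highest at x = 0. Equivalently, the lowest AVC in the table is 19/4 ≈ $4.75 at x = 4, and P = $1 falls below it — price never covers variable cost, so the firm shuts down and loses only its fixed cost.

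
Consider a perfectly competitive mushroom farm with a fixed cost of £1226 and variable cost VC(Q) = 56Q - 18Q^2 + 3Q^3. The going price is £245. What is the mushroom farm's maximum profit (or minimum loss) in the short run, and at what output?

Profit = -£50 at Q = 7

AVC = 56 - 18Q + 3Q^2; min AVC = £29 at Q = 3. Since P = £245 ≥ min AVC, the firm produces.
MC = 56 - 36Q + 9Q^2. Setting P = MC and taking the root on the rising branch gives Q* = 7.
TR = 245·7 = 1715. TC = 1226 + 539 = 1765. Profit = 1715 − 1765 = -£50.
Shutting down would mean losing the fixed cost of £1226, so operating at a loss of £50 is better by £1176.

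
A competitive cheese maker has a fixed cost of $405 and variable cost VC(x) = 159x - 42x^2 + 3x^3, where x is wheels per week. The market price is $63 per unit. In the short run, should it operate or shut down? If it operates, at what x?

Strip out fixed cost: VC = 159x - 42x^2 + 3x^3. Then AVC = 159 - 42x + 3x^2 and MC = 159 - 84x + 9x^2.
The AVC parabola has its vertex at x = 42/6 = 7, where AVC = 159 - 42·7 + 3·7^2 = $12.
Because $63 ≥ $12, revenue can cover variable cost; the firm operates.
Solving P = MC: 96 - 84x + 9x^2 = 0 ⇒ x = 4/3 or 8. On the upward-sloping branch, x* = 8.
Check: AVC at x = 8 is $15 ≤ P, so revenue covers variable cost.
Profit = P·x − TC = 63·8 − 525 = -$21, a loss, but smaller than the $405 fixed cost the firm would lose by shutting down.

Produce at x = 8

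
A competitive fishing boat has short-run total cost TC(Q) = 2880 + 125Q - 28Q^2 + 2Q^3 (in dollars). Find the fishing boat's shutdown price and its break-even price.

AVC = 125 - 28Q + 2Q^2; minimized at Q = 7, giving min AVC = $27. That is the shutdown price.
ATC = 2880/Q + 125 - 28Q + 2Q^2. Setting dATC/dQ = −2880/Q^2 − 28 + 4Q = 0 gives Q = 12 (since 4·12^3 − 28·12^2 = 2880).
min ATC = 2880/12 + 125 − 28·12 + 2·12^2 = $317. That is the break-even price.
For $27 ≤ P < $317 the firm produces at a loss; below $27 it shuts down.

Shutdown price = $27; break-even price = $317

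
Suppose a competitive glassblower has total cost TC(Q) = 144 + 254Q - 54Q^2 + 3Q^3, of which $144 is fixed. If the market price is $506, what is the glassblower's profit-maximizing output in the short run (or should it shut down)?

Variable cost is VC = 254Q - 54Q^2 + 3Q^3, so AVC = VC/Q = 254 - 54Q + 3Q^2 and MC = dTC/dQ = 254 - 108Q + 9Q^2.
AVC is minimized where dAVC/dQ = -54 + 6Q = 0, at Q = 9; min AVC = 254 - 54·9 + 3·9^2 = $11.
Because $506 ≥ $11, revenue can cover variable cost; the firm operates.
Solving P = MC: -252 - 108Q + 9Q^2 = 0 ⇒ Q = -2 or 14. On the upward-sloping branch, Q* = 14.
Check: AVC at Q = 14 is $86 ≤ P, so revenue covers variable cost.
Profit = P·Q − TC = 506·14 − 1348 = $5736.

Produce at Q = 14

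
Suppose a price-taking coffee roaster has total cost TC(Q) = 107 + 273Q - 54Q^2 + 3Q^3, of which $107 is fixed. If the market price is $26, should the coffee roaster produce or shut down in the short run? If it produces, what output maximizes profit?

Shut down

Strip out fixed cost: VC = 273Q - 54Q^2 + 3Q^3. Then AVC = 273 - 54Q + 3Q^2 and MC = 273 - 108Q + 9Q^2.
The AVC parabola has its vertex at Q = 54/6 = 9, where AVC = 273 - 54·9 + 3·9^2 = $30.
With P < min AVC ($26 < $30), every unit sold adds to the loss.
Best response: produce nothing and absorb the $107 fixed cost.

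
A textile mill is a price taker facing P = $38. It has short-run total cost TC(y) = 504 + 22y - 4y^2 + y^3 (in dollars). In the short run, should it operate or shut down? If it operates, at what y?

Produce at y = 4

Variable cost is VC = 22y - 4y^2 + y^3, so AVC = VC/y = 22 - 4y + y^2 and MC = dTC/dy = 22 - 8y + 3y^2.
AVC is minimized where dAVC/dy = -4 + 2y = 0, at y = 2; min AVC = 22 - 4·2 + 2^2 = $18.
Since P = $38 ≥ min AVC = $18, price covers variable cost and the firm should produce.
Set P = MC: 38 = 22 - 8y + 3y^2 → -16 - 8y + 3y^2 = 0. The roots are y = -4/3 and y = 4; the profit-maximizing output is on the rising part of MC, so y* = 4.
Check: AVC at y = 4 is $22 ≤ P, so revenue covers variable cost.
Profit = P·y − TC = 38·4 − 592 = -$440, a loss, but smaller than the $504 fixed cost the firm would lose by shutting down.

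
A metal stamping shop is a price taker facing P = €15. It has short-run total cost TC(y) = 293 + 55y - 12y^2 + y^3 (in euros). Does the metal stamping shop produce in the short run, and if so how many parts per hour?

Variable cost is VC = 55y - 12y^2 + y^3, so AVC = VC/y = 55 - 12y + y^2 and MC = dTC/dy = 55 - 24y + 3y^2.
The AVC parabola has its vertex at y = 12/2 = 6, where AVC = 55 - 12·6 + 6^2 = €19.
P = €15 lies below min AVC = €19; no output level covers variable cost.
The firm minimizes its loss by shutting down and losing only its fixed cost of €293.

Shut down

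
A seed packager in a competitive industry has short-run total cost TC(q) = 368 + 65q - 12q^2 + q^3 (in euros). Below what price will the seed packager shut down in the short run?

€29 per unit

The firm shuts down when price falls below the minimum of average variable cost. AVC = VC/q = 65 - 12q + q^2.
At the minimum of AVC, MC = AVC. MC = 65 - 24q + 3q^2; setting MC = AVC gives 2q^2 - 12q = 0, so q = 6. min AVC = 29.
For P < €29 the firm produces nothing.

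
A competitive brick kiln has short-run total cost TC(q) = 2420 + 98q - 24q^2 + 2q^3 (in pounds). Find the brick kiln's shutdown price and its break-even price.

Shutdown price = £26; break-even price = £296

Shutdown price = min AVC. AVC = 98 - 24q + 2q^2, with vertex at q = 6 and minimum £26.
ATC = 2420/q + 98 - 24q + 2q^2. Setting dATC/dq = −2420/q^2 − 24 + 4q = 0 gives q = 11 (since 4·11^3 − 24·11^2 = 2420).
min ATC = 2420/11 + 98 − 24·11 + 2·11^2 = £296. That is the break-even price.
Between these two prices the firm operates at a loss; above £296 it earns a profit.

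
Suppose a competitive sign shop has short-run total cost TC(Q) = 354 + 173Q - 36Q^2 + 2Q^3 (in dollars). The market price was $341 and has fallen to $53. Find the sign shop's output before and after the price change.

Output falls from 14 to 10

AVC = 173 - 36Q + 2Q^2, minimized at Q = 9 where min AVC = $11. MC = 173 - 72Q + 6Q^2.
With P = $341 above the shutdown price, P = MC gives Q = 14.
At P = $53 ≥ min AVC, set P = MC: Q = 10. The firm stays open but cuts output.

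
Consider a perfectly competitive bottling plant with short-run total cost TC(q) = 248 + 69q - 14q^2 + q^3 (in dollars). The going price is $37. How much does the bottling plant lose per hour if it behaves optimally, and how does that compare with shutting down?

AVC = 69 - 14q + q^2 has its minimum $20 at q = 7; price $37 clears that bar, so the firm operates.
With MC = 69 - 28q + 3q^2, P = MC on the upward-sloping part at q* = 8.
TR = 37·8 = 296. TC = 248 + 168 = 416. Profit = 296 − 416 = -$120.
By producing, the firm covers all variable cost plus $128 of fixed cost; shutting down would lose the full $248.

Profit = -$120 at q = 8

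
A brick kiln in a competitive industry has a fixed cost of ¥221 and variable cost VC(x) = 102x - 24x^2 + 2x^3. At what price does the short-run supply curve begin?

¥30 per unit

Short-run supply begins at min AVC. From VC = 102x - 24x^2 + 2x^3, AVC = 102 - 24x + 2x^2.
dAVC/dx = -24 + 4x = 0 gives x = 6. min AVC = 102 - 24·6 + 2·6^2 = 30.
For P < ¥30 the firm produces nothing.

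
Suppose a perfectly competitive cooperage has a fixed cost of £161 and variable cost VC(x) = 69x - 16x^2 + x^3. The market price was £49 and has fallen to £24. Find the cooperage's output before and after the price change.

Output falls from 10 to 9

MC = 69 - 32x + 3x^2; the shutdown threshold is min AVC = £5 (at x = 8).
At P = £49 ≥ min AVC, set P = MC on the rising branch: x = 10.
At P = £24 ≥ min AVC, set P = MC: x = 9. The firm stays open but cuts output.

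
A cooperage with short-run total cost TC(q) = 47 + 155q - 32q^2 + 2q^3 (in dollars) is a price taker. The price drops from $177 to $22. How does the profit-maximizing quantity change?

Output falls from 11 to 0 (the firm shuts down)

MC = 155 - 64q + 6q^2; the shutdown threshold is min AVC = $27 (at q = 8).
At P = $177 ≥ min AVC, set P = MC on the rising branch: q = 11.
At P = $22 < min AVC = $27, price no longer covers variable cost at any output, so the firm shuts down: q = 0.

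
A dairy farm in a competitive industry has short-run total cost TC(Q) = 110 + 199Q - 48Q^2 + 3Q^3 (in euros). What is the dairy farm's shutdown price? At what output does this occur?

€7 per unit, at Q = 8

The firm shuts down when price falls below the minimum of average variable cost. AVC = VC/Q = 199 - 48Q + 3Q^2.
At the minimum of AVC, MC = AVC. MC = 199 - 96Q + 9Q^2; setting MC = AVC gives 6Q^2 - 48Q = 0, so Q = 8. min AVC = 7.
The firm shuts down for any P below €7.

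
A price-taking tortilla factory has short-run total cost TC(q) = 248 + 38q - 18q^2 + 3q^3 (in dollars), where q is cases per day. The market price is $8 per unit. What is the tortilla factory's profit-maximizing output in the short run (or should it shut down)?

Shut down

Strip out fixed cost: VC = 38q - 18q^2 + 3q^3. Then AVC = 38 - 18q + 3q^2 and MC = 38 - 36q + 9q^2.
AVC is minimized where dAVC/dq = -18 + 6q = 0, at q = 3; min AVC = 38 - 18·3 + 3·3^2 = $11.
With P < min AVC ($8 < $11), every unit sold adds to the loss.
Shutting down limits the loss to fixed cost, $248.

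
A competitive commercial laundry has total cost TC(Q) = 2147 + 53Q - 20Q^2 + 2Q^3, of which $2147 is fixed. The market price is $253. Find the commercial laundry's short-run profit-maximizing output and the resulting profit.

AVC = 53 - 20Q + 2Q^2 has its minimum $3 at Q = 5; price $253 clears that bar, so the firm operates.
With MC = 53 - 40Q + 6Q^2, P = MC on the upward-sloping part at Q* = 10.
TR = 253·10 = 2530. TC = 2147 + 530 = 2677. Profit = 2530 − 2677 = -$147.
That loss of $147 beats the $2147 the firm would lose by shutting down; producing recovers $2000 of fixed cost.

Profit = -$147 at Q = 10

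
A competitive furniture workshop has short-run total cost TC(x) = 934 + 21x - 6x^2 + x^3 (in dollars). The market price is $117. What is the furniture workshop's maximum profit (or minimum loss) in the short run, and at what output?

AVC = 21 - 6x + x^2; min AVC = $12 at x = 3. Since P = $117 ≥ min AVC, the firm produces.
MC = 21 - 12x + 3x^2. Setting P = MC and taking the root on the rising branch gives x* = 8.
TR = 117·8 = 936. TC = 934 + 296 = 1230. Profit = 936 − 1230 = -$294.
Shutting down would mean losing the fixed cost of $934, so operating at a loss of $294 is better by $640.

Profit = -$294 at x = 8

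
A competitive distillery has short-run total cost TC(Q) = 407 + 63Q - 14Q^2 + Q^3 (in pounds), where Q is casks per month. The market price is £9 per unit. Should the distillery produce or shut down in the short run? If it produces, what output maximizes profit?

Shut down

Strip out fixed cost: VC = 63Q - 14Q^2 + Q^3. Then AVC = 63 - 14Q + Q^2 and MC = 63 - 28Q + 3Q^2.
The AVC parabola has its vertex at Q = 14/2 = 7, where AVC = 63 - 14·7 + 7^2 = £14.
With P < min AVC (£9 < £14), every unit sold adds to the loss.
Best response: produce nothing and absorb the £407 fixed cost.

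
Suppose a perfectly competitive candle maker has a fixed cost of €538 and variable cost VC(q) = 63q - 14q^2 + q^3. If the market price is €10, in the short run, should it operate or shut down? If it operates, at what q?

Shut down

Strip out fixed cost: VC = 63q - 14q^2 + q^3. Then AVC = 63 - 14q + q^2 and MC = 63 - 28q + 3q^2.
AVC hits its minimum where MC = AVC, at q = 7, giving min AVC = 63 - 14·7 + 7^2 = €14.
Since P = €10 < min AVC = €14, price fails to cover variable cost at any output.
Best response: produce nothing and absorb the €538 fixed cost.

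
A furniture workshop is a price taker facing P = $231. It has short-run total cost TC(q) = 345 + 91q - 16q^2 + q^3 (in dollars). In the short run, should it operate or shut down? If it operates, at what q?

Produce at q = 14

Strip out fixed cost: VC = 91q - 16q^2 + q^3. Then AVC = 91 - 16q + q^2 and MC = 91 - 32q + 3q^2.
AVC is minimized where dAVC/dq = -16 + 2q = 0, at q = 8; min AVC = 91 - 16·8 + 8^2 = $27.
P = $231 exceeds min AVC = $27, so the firm stays open.
Solving P = MC: -140 - 32q + 3q^2 = 0 ⇒ q = -10/3 or 14. On the upward-sloping branch, q* = 14.
Check: AVC at q = 14 is $63 ≤ P, so revenue covers variable cost.
Profit = P·q − TC = 231·14 − 1227 = $2007.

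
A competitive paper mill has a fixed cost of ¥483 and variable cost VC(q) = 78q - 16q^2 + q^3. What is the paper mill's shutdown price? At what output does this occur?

¥14 per unit, at q = 8

The shutdown price is the minimum of AVC. VC = 78q - 16q^2 + q^3, so AVC = 78 - 16q + q^2.
At the minimum of AVC, MC = AVC. MC = 78 - 32q + 3q^2; setting MC = AVC gives 2q^2 - 16q = 0, so q = 8. min AVC = 14.
For P < ¥14 the firm produces nothing.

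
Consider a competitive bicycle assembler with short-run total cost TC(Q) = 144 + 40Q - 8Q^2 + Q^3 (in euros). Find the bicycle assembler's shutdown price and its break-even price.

Shutdown price = €24; break-even price = €52

AVC = 40 - 8Q + Q^2; minimized at Q = 4, giving min AVC = €24. That is the shutdown price.
ATC = 144/Q + 40 - 8Q + Q^2. Setting dATC/dQ = −144/Q^2 − 8 + 2Q = 0 gives Q = 6 (since 2·6^3 − 8·6^2 = 144).
min ATC = 144/6 + 40 − 8·6 + 6^2 = €52. That is the break-even price.
For €24 ≤ P < €52 the firm produces at a loss; below €24 it shuts down.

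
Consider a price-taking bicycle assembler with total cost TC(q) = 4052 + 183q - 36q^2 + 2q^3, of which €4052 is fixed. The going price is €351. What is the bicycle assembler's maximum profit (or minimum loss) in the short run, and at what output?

AVC = 183 - 36q + 2q^2 has its minimum €21 at q = 9; price €351 clears that bar, so the firm operates.
With MC = 183 - 72q + 6q^2, P = MC on the upward-sloping part at q* = 14.
TR = 351·14 = 4914. TC = 4052 + 994 = 5046. Profit = 4914 − 5046 = -€132.
That loss of €132 beats the €4052 the firm would lose by shutting down; producing recovers €3920 of fixed cost.

Profit = -€132 at q = 14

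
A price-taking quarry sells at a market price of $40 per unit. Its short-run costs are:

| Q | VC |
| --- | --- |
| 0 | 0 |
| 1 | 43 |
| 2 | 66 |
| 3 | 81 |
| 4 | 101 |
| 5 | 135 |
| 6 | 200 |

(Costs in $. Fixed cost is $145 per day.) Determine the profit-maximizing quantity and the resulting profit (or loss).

Q = 5; profit = -$80

Tabulate TR − TC: Q=0: -145; Q=1: -148; Q=2: -131; Q=3: -106; Q=4: -86; Q=5: -80; Q=6: -105.
Profit is maximized at Q = 5. AVC there is 135/5 = $27 ≤ P, so producing beats shutting down (which would give -$145).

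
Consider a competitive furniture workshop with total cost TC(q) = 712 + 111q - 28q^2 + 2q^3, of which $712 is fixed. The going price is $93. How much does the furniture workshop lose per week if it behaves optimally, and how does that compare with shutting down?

Profit = -$64 at q = 9

AVC = 111 - 28q + 2q^2 has its minimum $13 at q = 7; price $93 clears that bar, so the firm operates.
With MC = 111 - 56q + 6q^2, P = MC on the upward-sloping part at q* = 9.
TR = 93·9 = 837. TC = 712 + 189 = 901. Profit = 837 − 901 = -$64.
That loss of $64 beats the $712 the firm would lose by shutting down; producing recovers $648 of fixed cost.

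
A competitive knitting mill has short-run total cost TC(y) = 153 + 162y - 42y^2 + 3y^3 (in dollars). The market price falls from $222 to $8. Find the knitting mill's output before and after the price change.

Output falls from 10 to 0 (the firm shuts down)

AVC = 162 - 42y + 3y^2, minimized at y = 7 where min AVC = $15. MC = 162 - 84y + 9y^2.
With P = $222 above the shutdown price, P = MC gives y = 10.
At P = $8 < min AVC = $15, price no longer covers variable cost at any output, so the firm shuts down: y = 0.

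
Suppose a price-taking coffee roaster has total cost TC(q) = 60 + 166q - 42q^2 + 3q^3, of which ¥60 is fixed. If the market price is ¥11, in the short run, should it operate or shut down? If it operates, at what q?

Strip out fixed cost: VC = 166q - 42q^2 + 3q^3. Then AVC = 166 - 42q + 3q^2 and MC = 166 - 84q + 9q^2.
AVC hits its minimum where MC = AVC, at q = 7, giving min AVC = 166 - 42·7 + 3·7^2 = ¥19.
Since P = ¥11 < min AVC = ¥19, price fails to cover variable cost at any output.
Shutting down limits the loss to fixed cost, ¥60.

Shut down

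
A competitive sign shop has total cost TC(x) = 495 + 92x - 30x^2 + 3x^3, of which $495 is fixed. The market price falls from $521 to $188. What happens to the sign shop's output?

MC = 92 - 60x + 9x^2; the shutdown threshold is min AVC = $17 (at x = 5).
At P = $521 ≥ min AVC, set P = MC on the rising branch: x = 11.
At P = $188 ≥ min AVC, set P = MC: x = 8. The firm stays open but cuts output.

Output falls from 11 to 8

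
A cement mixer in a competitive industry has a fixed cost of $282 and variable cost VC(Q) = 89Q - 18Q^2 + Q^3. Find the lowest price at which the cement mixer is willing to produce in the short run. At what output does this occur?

The firm shuts down when price falls below the minimum of average variable cost. AVC = VC/Q = 89 - 18Q + Q^2.
At the minimum of AVC, MC = AVC. MC = 89 - 36Q + 3Q^2; setting MC = AVC gives 2Q^2 - 18Q = 0, so Q = 9. min AVC = 8.
For P < $8 the firm produces nothing.

$8 per unit, at Q = 9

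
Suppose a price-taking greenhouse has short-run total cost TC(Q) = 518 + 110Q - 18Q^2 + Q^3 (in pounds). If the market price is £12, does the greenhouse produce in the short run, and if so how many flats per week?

Shut down

From TC, MC = TC'(Q) = 110 - 36Q + 3Q^2 and AVC = VC/Q = 110 - 18Q + Q^2.
The AVC parabola has its vertex at Q = 18/2 = 9, where AVC = 110 - 18·9 + 9^2 = £29.
Since P = £12 < min AVC = £29, price fails to cover variable cost at any output.
The firm minimizes its loss by shutting down and losing only its fixed cost of £518.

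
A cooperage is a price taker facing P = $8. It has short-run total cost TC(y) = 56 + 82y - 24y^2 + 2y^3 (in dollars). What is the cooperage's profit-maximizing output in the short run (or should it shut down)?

Shut down

Variable cost is VC = 82y - 24y^2 + 2y^3, so AVC = VC/y = 82 - 24y + 2y^2 and MC = dTC/dy = 82 - 48y + 6y^2.
AVC hits its minimum where MC = AVC, at y = 6, giving min AVC = 82 - 24·6 + 2·6^2 = $10.
P = $8 lies below min AVC = $10; no output level covers variable cost.
Shutting down limits the loss to fixed cost, $56.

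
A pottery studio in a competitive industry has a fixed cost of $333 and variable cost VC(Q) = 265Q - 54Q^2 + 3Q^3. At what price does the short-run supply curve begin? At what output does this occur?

Short-run supply begins at min AVC. From VC = 265Q - 54Q^2 + 3Q^3, AVC = 265 - 54Q + 3Q^2.
At the minimum of AVC, MC = AVC. MC = 265 - 108Q + 9Q^2; setting MC = AVC gives 6Q^2 - 54Q = 0, so Q = 9. min AVC = 22.
So the shutdown price is $22.

$22 per unit, at Q = 9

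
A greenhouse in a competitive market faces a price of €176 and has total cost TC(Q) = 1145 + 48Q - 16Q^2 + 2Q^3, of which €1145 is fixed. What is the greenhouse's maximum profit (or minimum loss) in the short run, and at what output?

Profit = -€121 at Q = 8

AVC = 48 - 16Q + 2Q^2; min AVC = €16 at Q = 4. Since P = €176 ≥ min AVC, the firm produces.
With MC = 48 - 32Q + 6Q^2, P = MC on the upward-sloping part at Q* = 8.
TR = 176·8 = 1408. TC = 1145 + 384 = 1529. Profit = 1408 − 1529 = -€121.
By producing, the firm covers all variable cost plus €1024 of fixed cost; shutting down would lose the full €1145.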